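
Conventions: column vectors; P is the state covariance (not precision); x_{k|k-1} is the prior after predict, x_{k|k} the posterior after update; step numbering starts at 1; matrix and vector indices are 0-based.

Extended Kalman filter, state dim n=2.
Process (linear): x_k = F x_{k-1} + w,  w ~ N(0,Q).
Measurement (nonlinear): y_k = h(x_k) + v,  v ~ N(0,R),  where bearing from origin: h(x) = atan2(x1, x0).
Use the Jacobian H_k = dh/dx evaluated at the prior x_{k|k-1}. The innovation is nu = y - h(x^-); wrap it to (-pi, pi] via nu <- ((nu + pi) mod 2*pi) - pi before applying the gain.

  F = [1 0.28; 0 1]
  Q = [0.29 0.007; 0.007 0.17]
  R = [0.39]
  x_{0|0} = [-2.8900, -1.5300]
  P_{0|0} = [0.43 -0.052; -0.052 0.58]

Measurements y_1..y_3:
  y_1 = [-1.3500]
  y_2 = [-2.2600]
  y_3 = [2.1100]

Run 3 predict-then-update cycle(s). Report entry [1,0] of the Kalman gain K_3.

step 1: x^-=[-3.3184, -1.5300]  P^-=[0.7364 0.1174; 0.1174 0.7500]  H_jac=[0.1146 -0.2485]  S=[0.4393]  K=[0.1256; -0.3937]  nu=[1.3596]  x^+=[-3.1476, -2.0652]  P^+=[0.7294 0.1391; 0.1391 0.6819]
step 2: x^-=[-3.7258, -2.0652]  P^-=[1.1508 0.3371; 0.3371 0.8519]  H_jac=[0.1138 -0.2053]  S=[0.4251]  K=[0.1453; -0.3212]  nu=[0.3755]  x^+=[-3.6713, -2.1858]  P^+=[1.1418 0.3569; 0.3569 0.8081]
step 3: x^-=[-4.2833, -2.1858]  P^-=[1.6950 0.5902; 0.5902 0.9781]  H_jac=[0.0945 -0.1852]  S=[0.4180]  K=[0.1218; -0.2999]  nu=[-1.5035]  x^+=[-4.4664, -1.7349]  P^+=[1.6888 0.6054; 0.6054 0.9405]

K[1,0] = -0.2999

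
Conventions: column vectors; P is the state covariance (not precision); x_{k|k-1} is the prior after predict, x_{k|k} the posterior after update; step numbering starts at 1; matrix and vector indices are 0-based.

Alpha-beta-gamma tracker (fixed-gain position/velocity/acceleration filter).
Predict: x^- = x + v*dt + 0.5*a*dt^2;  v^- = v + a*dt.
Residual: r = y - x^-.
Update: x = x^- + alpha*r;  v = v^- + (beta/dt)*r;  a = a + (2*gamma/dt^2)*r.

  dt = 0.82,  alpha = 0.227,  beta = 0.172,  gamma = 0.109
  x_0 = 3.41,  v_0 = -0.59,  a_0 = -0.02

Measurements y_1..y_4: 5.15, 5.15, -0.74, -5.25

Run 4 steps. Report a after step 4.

step 1: x_pred=2.9195  r=2.2305  x^+=3.4258  v^+=-0.1385  a^+=0.7032
step 2: x_pred=3.5486  r=1.6014  x^+=3.9121  v^+=0.7740  a^+=1.2224
step 3: x_pred=4.9577  r=-5.6977  x^+=3.6643  v^+=0.5812  a^+=-0.6249
step 4: x_pred=3.9308  r=-9.1808  x^+=1.8468  v^+=-1.8570  a^+=-3.6014

a_post = -3.6014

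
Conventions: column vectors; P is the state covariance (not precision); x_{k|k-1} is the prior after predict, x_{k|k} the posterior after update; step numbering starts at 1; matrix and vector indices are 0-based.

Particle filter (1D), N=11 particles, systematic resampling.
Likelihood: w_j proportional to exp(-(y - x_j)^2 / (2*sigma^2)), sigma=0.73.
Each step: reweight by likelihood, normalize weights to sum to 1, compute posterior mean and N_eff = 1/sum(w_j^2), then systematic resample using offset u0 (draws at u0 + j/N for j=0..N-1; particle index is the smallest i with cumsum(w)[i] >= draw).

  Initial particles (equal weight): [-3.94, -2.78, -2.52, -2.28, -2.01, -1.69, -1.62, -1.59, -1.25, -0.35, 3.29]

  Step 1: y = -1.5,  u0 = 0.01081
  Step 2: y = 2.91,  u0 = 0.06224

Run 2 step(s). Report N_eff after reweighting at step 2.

step 1: w=[0.0006, 0.0351, 0.0615, 0.0923, 0.1280, 0.1579, 0.1612, 0.1621, 0.1540, 0.0472, 0.0000]  mean=-1.7176  Neff=7.5151  idx=[1, 3, 4, 4, 5, 5, 6, 7, 7, 8, 8]
step 2: w=[0.0000, 0.0001, 0.0007, 0.0007, 0.0120, 0.0120, 0.0219, 0.0283, 0.0283, 0.4480, 0.4480]  mean=-1.2890  Neff=2.4767  idx=[7, 9, 9, 9, 9, 9, 10, 10, 10, 10, 10]

N_eff = 2.4767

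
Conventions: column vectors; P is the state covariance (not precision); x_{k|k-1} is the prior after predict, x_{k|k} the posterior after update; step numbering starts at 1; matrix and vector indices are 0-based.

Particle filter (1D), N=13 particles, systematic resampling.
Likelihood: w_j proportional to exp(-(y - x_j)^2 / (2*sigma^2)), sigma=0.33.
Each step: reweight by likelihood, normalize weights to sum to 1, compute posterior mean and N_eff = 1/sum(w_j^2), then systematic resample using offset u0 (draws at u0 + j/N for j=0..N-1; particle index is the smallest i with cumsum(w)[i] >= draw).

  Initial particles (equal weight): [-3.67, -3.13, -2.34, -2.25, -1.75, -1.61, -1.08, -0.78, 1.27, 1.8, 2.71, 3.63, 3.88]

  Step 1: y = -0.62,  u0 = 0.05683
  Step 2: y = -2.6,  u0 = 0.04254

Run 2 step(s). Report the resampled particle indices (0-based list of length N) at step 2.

step 1: w=[0.0000, 0.0000, 0.0000, 0.0000, 0.0022, 0.0087, 0.2953, 0.6938, 0.0000, 0.0000, 0.0000, 0.0000, 0.0000]  mean=-0.8780  Neff=1.7587  idx=[6, 6, 6, 6, 7, 7, 7, 7, 7, 7, 7, 7, 7]
step 2: w=[0.2445, 0.2445, 0.2445, 0.2445, 0.0025, 0.0025, 0.0025, 0.0025, 0.0025, 0.0025, 0.0025, 0.0025, 0.0025]  mean=-1.0734  Neff=4.1819  idx=[0, 0, 0, 1, 1, 1, 2, 2, 2, 3, 3, 3, 3]

resampled_idx = [0, 0, 0, 1, 1, 1, 2, 2, 2, 3, 3, 3, 3]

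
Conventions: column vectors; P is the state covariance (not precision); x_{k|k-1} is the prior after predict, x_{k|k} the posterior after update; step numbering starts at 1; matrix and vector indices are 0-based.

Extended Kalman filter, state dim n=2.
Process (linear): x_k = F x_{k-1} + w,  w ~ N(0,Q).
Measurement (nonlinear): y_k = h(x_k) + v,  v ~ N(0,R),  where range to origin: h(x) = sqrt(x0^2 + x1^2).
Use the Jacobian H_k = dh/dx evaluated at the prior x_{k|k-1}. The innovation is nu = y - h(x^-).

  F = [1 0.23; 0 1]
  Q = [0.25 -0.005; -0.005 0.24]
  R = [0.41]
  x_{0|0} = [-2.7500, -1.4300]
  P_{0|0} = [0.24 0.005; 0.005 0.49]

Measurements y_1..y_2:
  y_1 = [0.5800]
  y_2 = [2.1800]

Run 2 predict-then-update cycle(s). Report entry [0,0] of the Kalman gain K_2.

K[0,0] = -0.5348

step 1: x^-=[-3.0789, -1.4300]  P^-=[0.5182 0.1127; 0.1127 0.7300]  H_jac=[-0.9070 -0.4212]  S=[1.0519]  K=[-0.4919; -0.3895]  nu=[-2.8148]  x^+=[-1.6942, -0.3337]  P^+=[0.2637 -0.0889; -0.0889 0.5704]
step 2: x^-=[-1.7709, -0.3337]  P^-=[0.5030 0.0373; 0.0373 0.8104]  H_jac=[-0.9827 -0.1851]  S=[0.9371]  K=[-0.5348; -0.1993]  nu=[0.3779]  x^+=[-1.9731, -0.4090]  P^+=[0.2349 -0.0625; -0.0625 0.7732]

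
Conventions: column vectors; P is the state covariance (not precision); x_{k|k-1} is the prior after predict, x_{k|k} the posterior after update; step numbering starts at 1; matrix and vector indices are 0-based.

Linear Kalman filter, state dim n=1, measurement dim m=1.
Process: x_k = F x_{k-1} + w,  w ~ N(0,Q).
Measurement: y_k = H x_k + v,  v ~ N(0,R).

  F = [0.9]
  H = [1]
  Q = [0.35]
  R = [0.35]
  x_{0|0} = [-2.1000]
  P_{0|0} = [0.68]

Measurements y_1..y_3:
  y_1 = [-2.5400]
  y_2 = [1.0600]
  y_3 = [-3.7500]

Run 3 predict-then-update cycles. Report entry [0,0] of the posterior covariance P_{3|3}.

step 1: x^-=[-1.8900]  P^-=[0.9008]  S=[1.2508]  K=[0.7202]  nu=[-0.6500]  x^+=[-2.3581]  P^+=[0.2521]
step 2: x^-=[-2.1223]  P^-=[0.5542]  S=[0.9042]  K=[0.6129]  nu=[3.1823]  x^+=[-0.1719]  P^+=[0.2145]
step 3: x^-=[-0.1547]  P^-=[0.5238]  S=[0.8738]  K=[0.5994]  nu=[-3.5953]  x^+=[-2.3098]  P^+=[0.2098]

P_post[0,0] = 0.2098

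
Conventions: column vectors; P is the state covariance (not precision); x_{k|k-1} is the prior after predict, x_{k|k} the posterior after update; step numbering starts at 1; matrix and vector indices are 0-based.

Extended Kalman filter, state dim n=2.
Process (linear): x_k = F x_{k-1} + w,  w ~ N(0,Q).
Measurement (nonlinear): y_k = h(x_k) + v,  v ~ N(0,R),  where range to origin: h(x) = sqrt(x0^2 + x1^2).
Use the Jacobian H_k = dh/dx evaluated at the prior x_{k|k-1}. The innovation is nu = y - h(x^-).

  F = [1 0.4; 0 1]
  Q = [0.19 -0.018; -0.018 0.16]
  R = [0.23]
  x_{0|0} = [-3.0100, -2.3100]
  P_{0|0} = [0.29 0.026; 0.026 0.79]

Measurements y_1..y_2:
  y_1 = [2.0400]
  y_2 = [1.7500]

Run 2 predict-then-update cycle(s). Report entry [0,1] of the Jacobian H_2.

step 1: x^-=[-3.9340, -2.3100]  P^-=[0.6272 0.3240; 0.3240 0.9500]  H_jac=[-0.8623 -0.5063]  S=[1.2229]  K=[-0.5764; -0.6218]  nu=[-2.5221]  x^+=[-2.4802, -0.7417]  P^+=[0.2209 -0.1143; -0.1143 0.4772]
step 2: x^-=[-2.7769, -0.7417]  P^-=[0.3958 0.0585; 0.0585 0.6372]  H_jac=[-0.9661 -0.2581]  S=[0.6710]  K=[-0.5923; -0.3293]  nu=[-1.1243]  x^+=[-2.1110, -0.3715]  P^+=[0.1603 -0.0724; -0.0724 0.5644]

H_jac[0,1] = -0.2581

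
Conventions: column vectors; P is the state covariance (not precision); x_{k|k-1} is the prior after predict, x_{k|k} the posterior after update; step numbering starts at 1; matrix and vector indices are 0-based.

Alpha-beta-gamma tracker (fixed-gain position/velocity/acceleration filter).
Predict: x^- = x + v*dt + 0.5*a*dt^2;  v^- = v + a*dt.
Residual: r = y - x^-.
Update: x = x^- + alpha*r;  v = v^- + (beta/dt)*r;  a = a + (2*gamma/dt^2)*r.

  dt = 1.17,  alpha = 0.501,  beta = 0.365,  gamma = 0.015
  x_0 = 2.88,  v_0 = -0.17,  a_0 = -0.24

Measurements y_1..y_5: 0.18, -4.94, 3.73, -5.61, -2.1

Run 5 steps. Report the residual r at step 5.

step 1: x_pred=2.5168  r=-2.3368  x^+=1.3461  v^+=-1.1798  a^+=-0.2912
step 2: x_pred=-0.2336  r=-4.7064  x^+=-2.5915  v^+=-2.9888  a^+=-0.3944
step 3: x_pred=-6.3583  r=10.0883  x^+=-1.3041  v^+=-0.3030  a^+=-0.1733
step 4: x_pred=-1.7771  r=-3.8329  x^+=-3.6974  v^+=-1.7014  a^+=-0.2573
step 5: x_pred=-5.8641  r=3.7641  x^+=-3.9783  v^+=-0.8281  a^+=-0.1748

resid = 3.7641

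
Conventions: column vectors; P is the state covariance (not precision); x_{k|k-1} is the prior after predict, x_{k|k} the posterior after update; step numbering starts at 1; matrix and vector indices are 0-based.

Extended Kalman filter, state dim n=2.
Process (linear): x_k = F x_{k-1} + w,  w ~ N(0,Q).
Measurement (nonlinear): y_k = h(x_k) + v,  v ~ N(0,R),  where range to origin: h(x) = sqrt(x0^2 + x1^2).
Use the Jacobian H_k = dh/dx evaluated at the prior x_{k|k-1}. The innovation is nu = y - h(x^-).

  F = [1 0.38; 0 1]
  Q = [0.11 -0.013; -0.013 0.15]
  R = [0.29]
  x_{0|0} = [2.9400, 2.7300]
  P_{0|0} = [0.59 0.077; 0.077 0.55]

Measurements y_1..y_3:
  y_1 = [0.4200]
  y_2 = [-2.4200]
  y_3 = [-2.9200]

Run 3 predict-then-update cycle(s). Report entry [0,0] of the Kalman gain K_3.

step 1: x^-=[3.9774, 2.7300]  P^-=[0.8379 0.2730; 0.2730 0.7000]  H_jac=[0.8245 0.5659]  S=[1.3385]  K=[0.6316; 0.4641]  nu=[-4.4042]  x^+=[1.1959, 0.6860]  P^+=[0.3041 -0.1193; -0.1193 0.4117]
step 2: x^-=[1.4566, 0.6860]  P^-=[0.3828 0.0241; 0.0241 0.5617]  H_jac=[0.9047 0.4261]  S=[0.7239]  K=[0.4926; 0.3607]  nu=[-4.0300]  x^+=[-0.5287, -0.7678]  P^+=[0.2071 -0.1045; -0.1045 0.4675]
step 3: x^-=[-0.8205, -0.7678]  P^-=[0.3052 0.0601; 0.0601 0.6175]  H_jac=[-0.7301 -0.6833]  S=[0.8010]  K=[-0.3295; -0.5816]  nu=[-4.0437]  x^+=[0.5119, 1.5838]  P^+=[0.2182 -0.0934; -0.0934 0.3466]

K[0,0] = -0.3295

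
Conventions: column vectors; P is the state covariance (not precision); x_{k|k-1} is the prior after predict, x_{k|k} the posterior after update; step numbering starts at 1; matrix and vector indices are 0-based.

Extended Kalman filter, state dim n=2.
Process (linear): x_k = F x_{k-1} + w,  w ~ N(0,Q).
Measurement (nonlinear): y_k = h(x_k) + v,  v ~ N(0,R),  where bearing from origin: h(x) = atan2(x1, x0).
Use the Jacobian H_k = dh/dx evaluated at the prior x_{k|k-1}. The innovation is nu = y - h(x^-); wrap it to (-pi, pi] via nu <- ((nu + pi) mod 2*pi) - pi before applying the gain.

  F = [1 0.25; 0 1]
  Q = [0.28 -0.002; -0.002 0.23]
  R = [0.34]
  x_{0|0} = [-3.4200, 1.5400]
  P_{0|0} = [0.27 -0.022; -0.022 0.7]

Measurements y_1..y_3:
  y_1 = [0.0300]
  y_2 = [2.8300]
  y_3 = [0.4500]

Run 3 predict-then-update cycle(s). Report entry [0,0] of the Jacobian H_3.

step 1: x^-=[-3.0350, 1.5400]  P^-=[0.5828 0.1510; 0.1510 0.9300]  H_jac=[-0.1330 -0.2620]  S=[0.4247]  K=[-0.2756; -0.6211]  nu=[-2.6420]  x^+=[-2.3068, 3.1809]  P^+=[0.5505 0.0783; 0.0783 0.7662]
step 2: x^-=[-1.5116, 3.1809]  P^-=[0.9175 0.2678; 0.2678 0.9962]  H_jac=[-0.2565 -0.1219]  S=[0.4319]  K=[-0.6204; -0.4402]  nu=[0.8156]  x^+=[-2.0176, 2.8219]  P^+=[0.7513 0.1499; 0.1499 0.9125]
step 3: x^-=[-1.3121, 2.8219]  P^-=[1.1633 0.3760; 0.3760 1.1425]  H_jac=[-0.2914 -0.1355]  S=[0.4894]  K=[-0.7966; -0.5401]  nu=[-1.5560]  x^+=[-0.0725, 3.6624]  P^+=[0.8527 0.1654; 0.1654 0.9997]

H_jac[0,0] = -0.2914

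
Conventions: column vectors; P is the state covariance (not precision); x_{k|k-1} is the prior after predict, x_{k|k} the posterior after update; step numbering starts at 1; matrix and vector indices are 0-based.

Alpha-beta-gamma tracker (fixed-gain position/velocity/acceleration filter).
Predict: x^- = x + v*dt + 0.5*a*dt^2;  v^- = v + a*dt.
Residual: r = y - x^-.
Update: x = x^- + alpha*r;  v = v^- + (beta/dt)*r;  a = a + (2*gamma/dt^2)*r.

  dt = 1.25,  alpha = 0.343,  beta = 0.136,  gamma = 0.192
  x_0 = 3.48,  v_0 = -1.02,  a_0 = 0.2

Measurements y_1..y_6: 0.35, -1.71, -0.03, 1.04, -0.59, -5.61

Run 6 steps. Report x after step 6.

x_post = -2.1618

step 1: x_pred=2.3613  r=-2.0112  x^+=1.6714  v^+=-0.9888  a^+=-0.2943
step 2: x_pred=0.2055  r=-1.9155  x^+=-0.4515  v^+=-1.5651  a^+=-0.7650
step 3: x_pred=-3.0056  r=2.9756  x^+=-1.9850  v^+=-2.1976  a^+=-0.0337
step 4: x_pred=-4.7583  r=5.7983  x^+=-2.7695  v^+=-1.6089  a^+=1.3913
step 5: x_pred=-3.6938  r=3.1038  x^+=-2.6292  v^+=0.4678  a^+=2.1540
step 6: x_pred=-0.3616  r=-5.2484  x^+=-2.1618  v^+=2.5893  a^+=0.8642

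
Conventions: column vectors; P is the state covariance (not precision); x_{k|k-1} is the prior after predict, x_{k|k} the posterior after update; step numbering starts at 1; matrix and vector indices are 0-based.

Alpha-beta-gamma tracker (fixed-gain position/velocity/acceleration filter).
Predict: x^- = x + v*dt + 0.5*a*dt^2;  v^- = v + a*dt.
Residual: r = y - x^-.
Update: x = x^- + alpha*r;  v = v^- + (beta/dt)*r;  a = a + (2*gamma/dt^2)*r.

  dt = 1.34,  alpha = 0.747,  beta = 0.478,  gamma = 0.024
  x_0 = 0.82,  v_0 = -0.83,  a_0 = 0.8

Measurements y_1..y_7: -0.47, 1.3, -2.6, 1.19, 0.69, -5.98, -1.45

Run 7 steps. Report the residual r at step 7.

resid = 3.4310

step 1: x_pred=0.4260  r=-0.8960  x^+=-0.2433  v^+=-0.0776  a^+=0.7760
step 2: x_pred=0.3494  r=0.9506  x^+=1.0595  v^+=1.3014  a^+=0.8015
step 3: x_pred=3.5229  r=-6.1229  x^+=-1.0509  v^+=0.1912  a^+=0.6378
step 4: x_pred=-0.2221  r=1.4121  x^+=0.8327  v^+=1.5495  a^+=0.6755
step 5: x_pred=3.5156  r=-2.8256  x^+=1.4049  v^+=1.4468  a^+=0.6000
step 6: x_pred=3.8823  r=-9.8623  x^+=-3.4848  v^+=-1.2672  a^+=0.3364
step 7: x_pred=-4.8810  r=3.4310  x^+=-2.3180  v^+=0.4074  a^+=0.4281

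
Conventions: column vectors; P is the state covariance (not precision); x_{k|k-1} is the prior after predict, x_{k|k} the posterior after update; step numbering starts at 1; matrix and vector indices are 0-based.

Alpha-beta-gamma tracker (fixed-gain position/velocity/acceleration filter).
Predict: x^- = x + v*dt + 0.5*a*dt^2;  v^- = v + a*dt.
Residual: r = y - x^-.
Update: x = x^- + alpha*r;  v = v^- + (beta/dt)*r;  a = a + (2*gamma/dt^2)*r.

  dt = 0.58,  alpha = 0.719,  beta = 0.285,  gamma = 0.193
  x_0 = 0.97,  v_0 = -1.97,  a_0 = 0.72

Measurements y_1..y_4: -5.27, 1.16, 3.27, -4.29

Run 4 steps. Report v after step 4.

v_post = 3.7328

step 1: x_pred=-0.0515  r=-5.2185  x^+=-3.8036  v^+=-4.1167  a^+=-5.2679
step 2: x_pred=-7.0773  r=8.2373  x^+=-1.1547  v^+=-3.1244  a^+=4.1839
step 3: x_pred=-2.2631  r=5.5331  x^+=1.7152  v^+=2.0211  a^+=10.5329
step 4: x_pred=4.6591  r=-8.9491  x^+=-1.7753  v^+=3.7328  a^+=0.2643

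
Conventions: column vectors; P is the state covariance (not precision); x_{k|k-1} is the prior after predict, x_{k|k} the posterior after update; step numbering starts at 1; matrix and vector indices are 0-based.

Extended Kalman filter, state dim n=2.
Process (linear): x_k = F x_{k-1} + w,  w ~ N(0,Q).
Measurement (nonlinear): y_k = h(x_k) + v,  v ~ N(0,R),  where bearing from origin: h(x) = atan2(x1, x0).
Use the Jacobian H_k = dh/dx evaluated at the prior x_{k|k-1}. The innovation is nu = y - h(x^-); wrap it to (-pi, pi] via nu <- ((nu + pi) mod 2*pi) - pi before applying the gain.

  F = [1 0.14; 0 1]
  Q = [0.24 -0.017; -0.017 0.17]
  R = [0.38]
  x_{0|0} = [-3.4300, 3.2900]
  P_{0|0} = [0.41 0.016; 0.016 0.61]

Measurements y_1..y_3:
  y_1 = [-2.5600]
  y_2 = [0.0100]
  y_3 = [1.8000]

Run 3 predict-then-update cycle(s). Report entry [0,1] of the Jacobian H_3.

step 1: x^-=[-2.9694, 3.2900]  P^-=[0.6664 0.0844; 0.0844 0.7800]  H_jac=[-0.1675 -0.1512]  S=[0.4208]  K=[-0.2956; -0.3138]  nu=[1.4182]  x^+=[-3.3886, 2.8449]  P^+=[0.6297 0.0454; 0.0454 0.7386]
step 2: x^-=[-2.9903, 2.8449]  P^-=[0.8968 0.1318; 0.1318 0.9086]  H_jac=[-0.1670 -0.1755]  S=[0.4407]  K=[-0.3923; -0.4118]  nu=[-2.3711]  x^+=[-2.0601, 3.8213]  P^+=[0.8290 0.0606; 0.0606 0.8338]
step 3: x^-=[-1.5251, 3.8213]  P^-=[1.1023 0.1603; 0.1603 1.0038]  H_jac=[-0.2257 -0.0901]  S=[0.4508]  K=[-0.5840; -0.2809]  nu=[-0.1505]  x^+=[-1.4372, 3.8636]  P^+=[0.9486 0.0864; 0.0864 0.9683]

H_jac[0,1] = -0.0901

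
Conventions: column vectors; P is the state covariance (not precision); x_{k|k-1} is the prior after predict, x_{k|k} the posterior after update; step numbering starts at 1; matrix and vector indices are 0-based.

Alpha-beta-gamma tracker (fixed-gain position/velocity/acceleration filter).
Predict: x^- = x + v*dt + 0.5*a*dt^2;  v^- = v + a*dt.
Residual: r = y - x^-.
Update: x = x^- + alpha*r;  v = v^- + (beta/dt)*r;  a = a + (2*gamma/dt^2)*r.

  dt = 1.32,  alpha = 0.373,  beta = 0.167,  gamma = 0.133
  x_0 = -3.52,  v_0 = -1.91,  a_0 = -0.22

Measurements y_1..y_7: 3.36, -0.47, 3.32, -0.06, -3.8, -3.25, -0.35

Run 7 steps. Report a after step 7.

a_post = -4.1109

step 1: x_pred=-6.2329  r=9.5929  x^+=-2.6547  v^+=-0.9868  a^+=1.2445
step 2: x_pred=-2.8731  r=2.4031  x^+=-1.9767  v^+=0.9600  a^+=1.6113
step 3: x_pred=0.6942  r=2.6258  x^+=1.6736  v^+=3.4191  a^+=2.0122
step 4: x_pred=7.9399  r=-7.9999  x^+=4.9560  v^+=5.0631  a^+=0.7909
step 5: x_pred=12.3283  r=-16.1283  x^+=6.3124  v^+=4.0666  a^+=-1.6713
step 6: x_pred=10.2243  r=-13.4743  x^+=5.1984  v^+=0.1558  a^+=-3.7283
step 7: x_pred=2.1560  r=-2.5060  x^+=1.2212  v^+=-5.0826  a^+=-4.1109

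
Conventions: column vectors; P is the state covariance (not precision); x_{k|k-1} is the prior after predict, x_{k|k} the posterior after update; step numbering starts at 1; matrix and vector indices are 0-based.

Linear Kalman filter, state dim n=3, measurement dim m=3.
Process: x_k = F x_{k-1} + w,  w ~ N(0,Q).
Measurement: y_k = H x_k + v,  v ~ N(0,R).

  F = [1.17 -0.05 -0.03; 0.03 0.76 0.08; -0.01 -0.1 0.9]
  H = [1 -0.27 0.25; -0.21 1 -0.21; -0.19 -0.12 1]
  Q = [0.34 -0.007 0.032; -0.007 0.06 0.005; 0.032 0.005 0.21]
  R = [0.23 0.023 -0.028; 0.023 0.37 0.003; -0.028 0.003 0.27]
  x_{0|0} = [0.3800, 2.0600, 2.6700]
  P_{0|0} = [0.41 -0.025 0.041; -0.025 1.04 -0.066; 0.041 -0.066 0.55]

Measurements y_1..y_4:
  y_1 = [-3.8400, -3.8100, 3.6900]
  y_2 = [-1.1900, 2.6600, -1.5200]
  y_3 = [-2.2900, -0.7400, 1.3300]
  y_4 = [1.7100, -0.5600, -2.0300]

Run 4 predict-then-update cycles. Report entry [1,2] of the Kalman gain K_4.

K[1,2] = 0.0232

step 1: x^-=[0.2615, 1.7906, 2.1932]  P^-=[0.9042 -0.0501 0.0664; -0.0501 0.6556 -0.0778; 0.0664 -0.0778 0.6770]  S=[1.2951 -0.4737 0.0808; -0.4737 1.1549 -0.2646; 0.0808 -0.2646 0.9803]  K=[0.7504 0.0539 -0.1487; 0.0306 0.6060 0.0111; 0.1632 0.0200 0.6793]  nu=[-4.1663, -5.0851, 1.7614]  x^+=[-3.4007, -1.3989, 2.6083]  P^+=[0.2020 0.0763 -0.0135; 0.0763 0.2512 0.0486; -0.0135 0.0486 0.1822]
step 2: x^-=[-3.9871, -0.9565, 2.5214]  P^-=[0.6094 0.0553 0.0009; 0.0553 0.2158 0.0307; 0.0009 0.0307 0.3517]  S=[0.8436 -0.1141 -0.0610; -0.1141 0.5921 -0.0503; -0.0610 -0.0503 0.6417]  K=[0.6962 0.0006 -0.1232; 0.0541 0.3463 0.0233; 0.1356 -0.0000 0.5551]  nu=[1.9085, 3.3087, -4.9137]  x^+=[-2.0511, 0.1780, 0.0527]  P^+=[0.1805 0.0512 -0.0123; 0.0512 0.1472 0.0332; -0.0123 0.0332 0.1477]
step 3: x^-=[-2.4103, 0.0779, 0.0502]  P^-=[0.5825 0.0368 0.0063; 0.0368 0.1524 0.0260; 0.0063 0.0260 0.3255]  S=[0.8238 -0.1124 -0.0567; -0.1124 0.5367 -0.0409; -0.0567 -0.0409 0.6118]  K=[0.6853 -0.0272 -0.1161; 0.0410 0.2698 0.0230; 0.1331 -0.0127 0.5365]  nu=[0.1288, -1.3136, 0.8312]  x^+=[-2.3829, -0.2521, 0.5299]  P^+=[0.1740 0.0392 -0.0129; 0.0392 0.1148 0.0271; -0.0129 0.0271 0.1419]
step 4: x^-=[-2.7912, -0.2207, 0.5259]  P^-=[0.5751 0.0273 0.0075; 0.0273 0.1324 0.0240; 0.0075 0.0240 0.3215]  S=[0.8206 -0.1161 -0.0546; -0.1161 0.5210 -0.0386; -0.0546 -0.0386 0.6068]  K=[0.6810 -0.0391 -0.1144; 0.0329 0.2424 0.0232; 0.1321 -0.0175 0.5335]  nu=[4.3102, -0.8150, -3.1128]  x^+=[0.5319, -0.3488, -0.5509]  P^+=[0.1715 0.0340 -0.0134; 0.0340 0.1029 0.0249; -0.0134 0.0249 0.1407]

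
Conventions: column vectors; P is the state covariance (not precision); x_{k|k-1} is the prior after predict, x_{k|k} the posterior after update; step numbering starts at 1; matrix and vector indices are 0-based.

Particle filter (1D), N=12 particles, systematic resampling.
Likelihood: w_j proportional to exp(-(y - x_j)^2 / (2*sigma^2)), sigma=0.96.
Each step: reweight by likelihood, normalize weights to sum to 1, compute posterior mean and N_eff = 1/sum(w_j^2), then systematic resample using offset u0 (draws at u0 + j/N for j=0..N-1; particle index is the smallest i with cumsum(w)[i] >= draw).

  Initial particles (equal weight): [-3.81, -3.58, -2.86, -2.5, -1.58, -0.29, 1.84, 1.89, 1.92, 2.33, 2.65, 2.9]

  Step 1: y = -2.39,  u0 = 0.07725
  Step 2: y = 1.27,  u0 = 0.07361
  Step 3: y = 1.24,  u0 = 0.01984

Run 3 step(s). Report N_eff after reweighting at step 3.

N_eff = 11.0932

step 1: w=[0.0965, 0.1336, 0.2555, 0.2862, 0.2018, 0.0263, 0.0000, 0.0000, 0.0000, 0.0000, 0.0000, 0.0000]  mean=-2.6186  Neff=4.6342  idx=[0, 1, 2, 2, 2, 3, 3, 3, 3, 4, 4, 5]
step 2: w=[0.0000, 0.0000, 0.0003, 0.0003, 0.0003, 0.0015, 0.0015, 0.0015, 0.0015, 0.0415, 0.0415, 0.9098]  mean=-0.4132  Neff=1.2030  idx=[10, 11, 11, 11, 11, 11, 11, 11, 11, 11, 11, 11]
step 3: w=[0.0043, 0.0905, 0.0905, 0.0905, 0.0905, 0.0905, 0.0905, 0.0905, 0.0905, 0.0905, 0.0905, 0.0905]  mean=-0.2956  Neff=11.0932  idx=[1, 2, 3, 3, 4, 5, 6, 7, 8, 9, 10, 11]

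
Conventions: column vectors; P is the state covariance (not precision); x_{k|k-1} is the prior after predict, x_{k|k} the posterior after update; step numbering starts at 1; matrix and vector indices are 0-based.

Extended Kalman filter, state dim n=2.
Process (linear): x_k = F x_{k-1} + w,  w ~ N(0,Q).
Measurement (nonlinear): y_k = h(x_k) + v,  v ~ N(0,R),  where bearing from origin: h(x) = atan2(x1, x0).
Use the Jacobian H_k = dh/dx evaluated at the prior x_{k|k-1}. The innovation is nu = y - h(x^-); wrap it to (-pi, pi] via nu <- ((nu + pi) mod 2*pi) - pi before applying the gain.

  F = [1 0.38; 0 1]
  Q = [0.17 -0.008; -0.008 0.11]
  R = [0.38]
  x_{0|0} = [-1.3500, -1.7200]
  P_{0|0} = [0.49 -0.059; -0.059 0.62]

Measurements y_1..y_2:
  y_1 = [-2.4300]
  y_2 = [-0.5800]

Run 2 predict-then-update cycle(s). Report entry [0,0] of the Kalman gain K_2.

K[0,0] = 0.1571

step 1: x^-=[-2.0036, -1.7200]  P^-=[0.7047 0.1686; 0.1686 0.7300]  H_jac=[0.2467 -0.2873]  S=[0.4593]  K=[0.2730; -0.3662]  nu=[0.0022]  x^+=[-2.0030, -1.7208]  P^+=[0.6705 0.2145; 0.2145 0.6684]
step 2: x^-=[-2.6569, -1.7208]  P^-=[1.1000 0.4605; 0.4605 0.7784]  H_jac=[0.1717 -0.2652]  S=[0.4252]  K=[0.1571; -0.2994]  nu=[1.9869]  x^+=[-2.3448, -2.3157]  P^+=[1.0895 0.4805; 0.4805 0.7403]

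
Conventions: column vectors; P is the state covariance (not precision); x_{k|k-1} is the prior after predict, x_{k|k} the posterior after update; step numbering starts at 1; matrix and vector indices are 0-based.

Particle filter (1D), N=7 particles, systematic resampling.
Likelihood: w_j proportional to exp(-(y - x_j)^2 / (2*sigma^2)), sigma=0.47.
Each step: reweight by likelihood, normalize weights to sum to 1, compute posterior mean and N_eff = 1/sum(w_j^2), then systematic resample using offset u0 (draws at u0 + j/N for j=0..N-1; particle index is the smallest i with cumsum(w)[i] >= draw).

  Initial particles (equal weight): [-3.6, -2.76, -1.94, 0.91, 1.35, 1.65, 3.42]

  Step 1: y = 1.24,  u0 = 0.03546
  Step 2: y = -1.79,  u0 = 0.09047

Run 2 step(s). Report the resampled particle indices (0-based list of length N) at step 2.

step 1: w=[0.0000, 0.0000, 0.0000, 0.3206, 0.3991, 0.2804, 0.0000]  mean=1.2931  Neff=2.9358  idx=[3, 3, 4, 4, 4, 5, 5]
step 2: w=[0.4978, 0.4978, 0.0015, 0.0015, 0.0015, 0.0000, 0.0000]  mean=0.9120  Neff=2.0180  idx=[0, 0, 0, 1, 1, 1, 1]

resampled_idx = [0, 0, 0, 1, 1, 1, 1]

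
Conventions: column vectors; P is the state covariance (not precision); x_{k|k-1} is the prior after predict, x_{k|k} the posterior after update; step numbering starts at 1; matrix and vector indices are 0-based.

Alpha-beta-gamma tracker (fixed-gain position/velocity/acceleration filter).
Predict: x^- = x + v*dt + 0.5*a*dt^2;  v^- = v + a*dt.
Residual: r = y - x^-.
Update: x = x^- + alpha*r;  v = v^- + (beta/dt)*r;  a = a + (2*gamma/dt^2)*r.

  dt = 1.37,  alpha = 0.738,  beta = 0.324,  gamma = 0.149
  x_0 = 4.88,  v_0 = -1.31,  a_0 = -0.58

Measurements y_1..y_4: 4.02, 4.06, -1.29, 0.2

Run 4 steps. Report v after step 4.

v_post = -1.3927

step 1: x_pred=2.5410  r=1.4790  x^+=3.6325  v^+=-1.7548  a^+=-0.3452
step 2: x_pred=0.9045  r=3.1555  x^+=3.2333  v^+=-1.4814  a^+=0.1558
step 3: x_pred=1.3499  r=-2.6399  x^+=-0.5983  v^+=-1.8923  a^+=-0.2633
step 4: x_pred=-3.4379  r=3.6379  x^+=-0.7531  v^+=-1.3927  a^+=0.3143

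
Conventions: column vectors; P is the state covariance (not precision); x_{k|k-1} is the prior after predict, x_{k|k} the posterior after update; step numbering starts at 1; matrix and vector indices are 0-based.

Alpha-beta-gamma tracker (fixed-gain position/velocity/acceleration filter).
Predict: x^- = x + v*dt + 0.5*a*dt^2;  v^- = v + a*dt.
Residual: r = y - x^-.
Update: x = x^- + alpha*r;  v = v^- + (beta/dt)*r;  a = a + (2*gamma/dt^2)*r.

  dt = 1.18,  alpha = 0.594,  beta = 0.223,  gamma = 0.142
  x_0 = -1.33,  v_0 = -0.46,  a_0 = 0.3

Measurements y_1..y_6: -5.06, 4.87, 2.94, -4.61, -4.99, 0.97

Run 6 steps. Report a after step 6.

a_post = -1.2869

step 1: x_pred=-1.6639  r=-3.3961  x^+=-3.6812  v^+=-0.7478  a^+=-0.3927
step 2: x_pred=-4.8370  r=9.7070  x^+=0.9290  v^+=0.6233  a^+=1.5872
step 3: x_pred=2.7695  r=0.1705  x^+=2.8708  v^+=2.5284  a^+=1.6220
step 4: x_pred=6.9835  r=-11.5935  x^+=0.0970  v^+=2.2514  a^+=-0.7427
step 5: x_pred=2.2366  r=-7.2266  x^+=-2.0560  v^+=0.0093  a^+=-2.2166
step 6: x_pred=-3.5882  r=4.5582  x^+=-0.8806  v^+=-1.7449  a^+=-1.2869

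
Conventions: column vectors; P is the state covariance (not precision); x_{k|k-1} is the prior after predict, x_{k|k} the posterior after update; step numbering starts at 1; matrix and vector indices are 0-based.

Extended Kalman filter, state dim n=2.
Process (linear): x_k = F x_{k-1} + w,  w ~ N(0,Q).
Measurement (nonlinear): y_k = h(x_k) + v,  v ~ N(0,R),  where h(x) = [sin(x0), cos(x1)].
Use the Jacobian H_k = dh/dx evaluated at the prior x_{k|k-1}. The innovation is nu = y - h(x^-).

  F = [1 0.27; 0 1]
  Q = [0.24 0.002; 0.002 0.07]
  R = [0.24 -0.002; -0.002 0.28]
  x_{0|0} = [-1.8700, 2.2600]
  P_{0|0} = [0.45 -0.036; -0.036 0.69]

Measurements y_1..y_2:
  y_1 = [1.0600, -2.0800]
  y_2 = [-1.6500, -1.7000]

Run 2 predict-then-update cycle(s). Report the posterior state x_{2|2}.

step 1: x^-=[-1.2598, 2.2600]  P^-=[0.7209 0.1523; 0.1523 0.7600]  H_jac=[0.3060 0.0000; 0.0000 -0.7718]  S=[0.3075 -0.0380; -0.0380 0.7327]  K=[0.7020 -0.1240; 0.0531 -0.7978]  nu=[2.0120, -1.4441]  x^+=[0.3319, 3.5188]  P^+=[0.5514 0.0468; 0.0468 0.2896]
step 2: x^-=[1.2819, 3.5188]  P^-=[0.8378 0.1270; 0.1270 0.3596]  H_jac=[0.2849 0.0000; 0.0000 0.3684]  S=[0.3080 0.0113; 0.0113 0.3288]  K=[0.7706 0.1157; 0.1028 0.3993]  nu=[-2.6086, -0.7703]  x^+=[-0.8175, 2.9431]  P^+=[0.6485 0.0838; 0.0838 0.3030]

x_post = [-0.8175, 2.9431]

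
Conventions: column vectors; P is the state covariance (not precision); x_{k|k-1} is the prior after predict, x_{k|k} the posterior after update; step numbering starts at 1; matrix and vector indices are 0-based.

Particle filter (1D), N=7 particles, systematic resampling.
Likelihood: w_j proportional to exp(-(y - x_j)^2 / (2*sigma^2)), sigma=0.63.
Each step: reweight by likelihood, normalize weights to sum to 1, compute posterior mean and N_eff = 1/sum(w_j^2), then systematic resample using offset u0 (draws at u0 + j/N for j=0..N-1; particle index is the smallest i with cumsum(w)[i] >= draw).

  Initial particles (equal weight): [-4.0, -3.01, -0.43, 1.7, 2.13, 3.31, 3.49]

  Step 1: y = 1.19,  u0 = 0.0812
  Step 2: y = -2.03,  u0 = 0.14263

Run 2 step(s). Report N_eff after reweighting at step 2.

step 1: w=[0.0000, 0.0000, 0.0336, 0.6608, 0.3013, 0.0032, 0.0012]  mean=1.7652  Neff=1.8921  idx=[3, 3, 3, 3, 3, 4, 4]
step 2: w=[0.1989, 0.1989, 0.1989, 0.1989, 0.1989, 0.0028, 0.0028]  mean=1.7024  Neff=5.0555  idx=[0, 1, 2, 2, 3, 4, 6]

N_eff = 5.0555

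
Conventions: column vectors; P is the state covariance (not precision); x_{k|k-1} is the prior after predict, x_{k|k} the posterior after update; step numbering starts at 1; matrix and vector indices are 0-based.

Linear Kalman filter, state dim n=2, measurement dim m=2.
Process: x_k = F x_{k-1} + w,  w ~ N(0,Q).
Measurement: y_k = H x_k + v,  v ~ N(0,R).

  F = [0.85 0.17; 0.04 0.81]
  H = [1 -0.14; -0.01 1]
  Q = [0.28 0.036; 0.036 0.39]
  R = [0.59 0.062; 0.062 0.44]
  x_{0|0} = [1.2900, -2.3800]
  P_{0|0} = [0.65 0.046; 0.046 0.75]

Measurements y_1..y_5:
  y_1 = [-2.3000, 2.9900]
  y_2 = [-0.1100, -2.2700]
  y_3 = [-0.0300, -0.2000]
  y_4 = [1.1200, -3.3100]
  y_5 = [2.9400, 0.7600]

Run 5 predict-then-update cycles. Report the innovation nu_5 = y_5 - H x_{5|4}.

innov = [2.9801, 2.3940]

step 1: x^-=[0.6919, -1.8762]  P^-=[0.7846 0.1934; 0.1934 0.8861]  S=[1.3378 0.1237; 0.1237 1.3223]  K=[0.5581 0.0881; -0.0101 0.6696]  nu=[-3.2546, 4.8731]  x^+=[-0.6953, 1.4198]  P^+=[0.3455 0.0768; 0.0768 0.2948]
step 2: x^-=[-0.3496, 1.1222]  P^-=[0.5603 0.1417; 0.1417 0.5889]  S=[1.1222 0.1159; 0.1159 1.0261]  K=[0.4735 0.0792; -0.0064 0.5733]  nu=[0.3967, -3.3957]  x^+=[-0.4307, -0.8269]  P^+=[0.2937 0.0671; 0.0671 0.2525]
step 3: x^-=[-0.5067, -0.6870]  P^-=[0.5189 0.1274; 0.1274 0.5605]  S=[1.0842 0.1060; 0.1060 0.9980]  K=[0.4549 0.0742; -0.0097 0.5614]  nu=[0.3805, 0.4820]  x^+=[-0.2978, -0.4202]  P^+=[0.2819 0.0637; 0.0637 0.2470]
step 4: x^-=[-0.3246, -0.3522]  P^-=[0.5092 0.1239; 0.1239 0.5567]  S=[1.0754 0.1030; 0.1030 0.9942]  K=[0.4504 0.0728; -0.0109 0.5598]  nu=[1.3953, -2.9610]  x^+=[0.0883, -2.0249]  P^+=[0.2790 0.0627; 0.0627 0.2463]
step 5: x^-=[-0.2692, -1.6367]  P^-=[0.5068 0.1230; 0.1230 0.5561]  S=[1.0733 0.1023; 0.1023 0.9937]  K=[0.4493 0.0725; -0.0112 0.5595]  nu=[2.9801, 2.3940]  x^+=[1.2432, -0.3306]  P^+=[0.2783 0.0625; 0.0625 0.2461]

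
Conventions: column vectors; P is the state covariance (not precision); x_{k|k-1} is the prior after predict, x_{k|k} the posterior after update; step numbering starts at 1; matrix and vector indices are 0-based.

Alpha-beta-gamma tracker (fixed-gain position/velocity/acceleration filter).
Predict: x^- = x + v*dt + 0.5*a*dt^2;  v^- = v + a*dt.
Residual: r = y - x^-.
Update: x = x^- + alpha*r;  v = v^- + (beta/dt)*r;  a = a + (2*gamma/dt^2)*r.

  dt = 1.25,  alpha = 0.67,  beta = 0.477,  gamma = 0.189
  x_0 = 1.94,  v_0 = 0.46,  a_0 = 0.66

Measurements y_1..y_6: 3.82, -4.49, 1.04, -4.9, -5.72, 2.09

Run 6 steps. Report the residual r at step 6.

step 1: x_pred=3.0306  r=0.7894  x^+=3.5595  v^+=1.5862  a^+=0.8510
step 2: x_pred=6.2071  r=-10.6971  x^+=-0.9600  v^+=-1.4321  a^+=-1.7369
step 3: x_pred=-4.1070  r=5.1470  x^+=-0.6585  v^+=-1.6391  a^+=-0.4917
step 4: x_pred=-3.0915  r=-1.8085  x^+=-4.3032  v^+=-2.9438  a^+=-0.9292
step 5: x_pred=-8.7090  r=2.9890  x^+=-6.7064  v^+=-2.9648  a^+=-0.2061
step 6: x_pred=-10.5734  r=12.6634  x^+=-2.0889  v^+=1.6099  a^+=2.8574

resid = 12.6634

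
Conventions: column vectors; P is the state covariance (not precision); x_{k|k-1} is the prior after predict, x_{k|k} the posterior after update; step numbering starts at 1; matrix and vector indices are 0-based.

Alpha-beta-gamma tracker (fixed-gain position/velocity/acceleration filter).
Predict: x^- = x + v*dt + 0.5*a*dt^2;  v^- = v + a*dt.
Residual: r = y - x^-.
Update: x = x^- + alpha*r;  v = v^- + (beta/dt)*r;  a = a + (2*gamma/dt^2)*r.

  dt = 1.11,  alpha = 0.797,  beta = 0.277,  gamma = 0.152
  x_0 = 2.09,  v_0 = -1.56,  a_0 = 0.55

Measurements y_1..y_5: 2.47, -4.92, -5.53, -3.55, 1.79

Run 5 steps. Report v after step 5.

v_post = 0.5898

step 1: x_pred=0.6972  r=1.7728  x^+=2.1101  v^+=-0.5071  a^+=0.9874
step 2: x_pred=2.1555  r=-7.0755  x^+=-3.4837  v^+=-1.1768  a^+=-0.7584
step 3: x_pred=-5.2571  r=-0.2729  x^+=-5.4746  v^+=-2.0867  a^+=-0.8257
step 4: x_pred=-8.2995  r=4.7495  x^+=-4.5141  v^+=-1.8180  a^+=0.3462
step 5: x_pred=-6.3188  r=8.1088  x^+=0.1439  v^+=0.5898  a^+=2.3469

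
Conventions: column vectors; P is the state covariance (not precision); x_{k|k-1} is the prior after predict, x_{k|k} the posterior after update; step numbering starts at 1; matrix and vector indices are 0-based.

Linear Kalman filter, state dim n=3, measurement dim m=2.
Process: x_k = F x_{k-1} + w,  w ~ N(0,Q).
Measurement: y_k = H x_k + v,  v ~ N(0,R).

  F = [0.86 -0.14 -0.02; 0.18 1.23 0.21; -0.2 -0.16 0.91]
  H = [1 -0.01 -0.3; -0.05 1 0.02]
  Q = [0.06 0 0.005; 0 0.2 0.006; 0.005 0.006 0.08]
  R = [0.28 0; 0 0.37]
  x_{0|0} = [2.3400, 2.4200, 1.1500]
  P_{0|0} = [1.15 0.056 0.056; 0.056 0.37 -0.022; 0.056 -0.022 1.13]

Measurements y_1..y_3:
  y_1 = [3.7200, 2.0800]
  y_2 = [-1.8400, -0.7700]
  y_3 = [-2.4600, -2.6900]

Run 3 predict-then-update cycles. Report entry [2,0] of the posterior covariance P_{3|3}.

step 1: x^-=[1.6506, 3.6393, 0.1913]  P^-=[0.9027 0.1785 -0.1644; 0.1785 0.8645 0.0753; -0.1644 0.0753 1.0608]  S=[1.3738 0.0901; 0.0901 1.2227]  K=[0.6880 0.0557; 0.0615 0.6965; -0.3592 0.1121]  nu=[2.1632, -1.4806]  x^+=[3.0565, 2.7412, -0.7518]  P^+=[0.2417 0.0294 0.1624; 0.0294 0.2585 0.0321; 0.1624 0.0321 0.8754]
step 2: x^-=[2.2599, 3.7640, -1.7340]  P^-=[0.2316 0.0466 0.0738; 0.0466 0.6794 0.1602; 0.0738 0.1602 0.7547]  S=[0.5354 -0.0218; -0.0218 1.0519]  K=[0.3922 0.0428; 0.0109 0.6470; -0.2816 0.1573]  nu=[-4.5824, -4.3863]  x^+=[0.2748, 0.8762, -1.1336]  P^+=[0.1481 0.0207 0.1269; 0.0207 0.2394 0.0509; 0.1269 0.0509 0.6842]
step 3: x^-=[0.1363, 0.8891, -1.2268]  P^-=[0.1654 0.0199 0.0637; 0.0199 0.6422 0.1493; 0.0637 0.1493 0.5990]  S=[0.4617 -0.0409; -0.0409 1.0167]  K=[0.3188 0.0256; -0.0116 0.6331; -0.2416 0.1458]  nu=[-2.9555, -3.5478]  x^+=[-0.8965, -1.3228, -1.0300]  P^+=[0.1185 0.0134 0.0971; 0.0134 0.2340 0.0478; 0.0971 0.0478 0.5475]

P_post[2,0] = 0.0971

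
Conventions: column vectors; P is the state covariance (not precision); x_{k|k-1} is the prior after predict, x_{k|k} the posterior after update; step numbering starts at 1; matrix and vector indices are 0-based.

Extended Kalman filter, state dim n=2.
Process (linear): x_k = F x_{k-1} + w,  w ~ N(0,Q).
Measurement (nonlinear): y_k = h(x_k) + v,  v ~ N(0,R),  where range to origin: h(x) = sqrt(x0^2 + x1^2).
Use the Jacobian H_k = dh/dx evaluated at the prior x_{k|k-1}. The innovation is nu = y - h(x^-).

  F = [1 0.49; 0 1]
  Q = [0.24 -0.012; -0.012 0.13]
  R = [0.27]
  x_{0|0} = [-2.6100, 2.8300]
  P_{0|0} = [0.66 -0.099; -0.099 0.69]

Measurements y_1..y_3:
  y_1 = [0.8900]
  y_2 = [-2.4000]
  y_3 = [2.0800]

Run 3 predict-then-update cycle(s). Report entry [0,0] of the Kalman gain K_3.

step 1: x^-=[-1.2233, 2.8300]  P^-=[0.9686 0.2271; 0.2271 0.8200]  H_jac=[-0.3968 0.9179]  S=[0.9480]  K=[-0.1855; 0.6989]  nu=[-2.1931]  x^+=[-0.8164, 1.2972]  P^+=[0.9360 0.3500; 0.3500 0.3569]
step 2: x^-=[-0.1808, 1.2972]  P^-=[1.6047 0.5129; 0.5129 0.4869]  H_jac=[-0.1380 0.9904]  S=[0.6379]  K=[0.4491; 0.6449]  nu=[-3.7097]  x^+=[-1.8467, -1.0953]  P^+=[1.4761 0.3282; 0.3282 0.2216]
step 3: x^-=[-2.3834, -1.0953]  P^-=[2.0909 0.4247; 0.4247 0.3516]  H_jac=[-0.9086 -0.4176]  S=[2.3799]  K=[-0.8728; -0.2238]  nu=[-0.5430]  x^+=[-1.9094, -0.9738]  P^+=[0.2779 -0.0402; -0.0402 0.2323]

K[0,0] = -0.8728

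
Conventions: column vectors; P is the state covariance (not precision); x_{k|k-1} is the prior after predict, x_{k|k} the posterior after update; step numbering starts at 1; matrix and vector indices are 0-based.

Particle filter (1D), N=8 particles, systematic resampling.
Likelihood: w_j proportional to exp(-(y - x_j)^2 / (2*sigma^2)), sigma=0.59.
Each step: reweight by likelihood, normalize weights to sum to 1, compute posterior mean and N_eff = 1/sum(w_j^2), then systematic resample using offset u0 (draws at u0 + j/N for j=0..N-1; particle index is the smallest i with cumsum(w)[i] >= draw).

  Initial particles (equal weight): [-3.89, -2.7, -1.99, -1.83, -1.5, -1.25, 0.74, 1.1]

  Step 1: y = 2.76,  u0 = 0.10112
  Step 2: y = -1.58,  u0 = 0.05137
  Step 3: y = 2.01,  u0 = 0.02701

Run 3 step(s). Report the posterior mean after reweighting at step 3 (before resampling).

post_mean = 0.9738

step 1: w=[0.0000, 0.0000, 0.0000, 0.0000, 0.0000, 0.0000, 0.1298, 0.8702]  mean=1.0533  Neff=1.2918  idx=[6, 7, 7, 7, 7, 7, 7, 7]
step 2: w=[0.6547, 0.0493, 0.0493, 0.0493, 0.0493, 0.0493, 0.0493, 0.0493]  mean=0.8643  Neff=2.2441  idx=[0, 0, 0, 0, 0, 1, 3, 6]
step 3: w=[0.0701, 0.0701, 0.0701, 0.0701, 0.0701, 0.2165, 0.2165, 0.2165]  mean=0.9738  Neff=6.0547  idx=[0, 2, 3, 5, 5, 6, 6, 7]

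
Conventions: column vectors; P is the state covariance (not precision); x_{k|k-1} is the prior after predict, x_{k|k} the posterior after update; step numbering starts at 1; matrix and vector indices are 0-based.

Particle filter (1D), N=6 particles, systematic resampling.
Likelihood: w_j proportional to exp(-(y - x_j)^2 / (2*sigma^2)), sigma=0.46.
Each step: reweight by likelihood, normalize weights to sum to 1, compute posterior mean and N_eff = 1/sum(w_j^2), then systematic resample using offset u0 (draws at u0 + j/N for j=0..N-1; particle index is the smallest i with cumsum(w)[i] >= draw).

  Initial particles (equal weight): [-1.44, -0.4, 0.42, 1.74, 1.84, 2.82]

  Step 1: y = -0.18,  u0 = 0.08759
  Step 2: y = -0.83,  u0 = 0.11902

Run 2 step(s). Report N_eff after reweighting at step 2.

N_eff = 4.1527

step 1: w=[0.0175, 0.6642, 0.3181, 0.0001, 0.0000, 0.0000]  mean=-0.1570  Neff=1.8426  idx=[1, 1, 1, 1, 2, 2]
step 2: w=[0.2453, 0.2453, 0.2453, 0.2453, 0.0095, 0.0095]  mean=-0.3845  Neff=4.1527  idx=[0, 1, 1, 2, 3, 3]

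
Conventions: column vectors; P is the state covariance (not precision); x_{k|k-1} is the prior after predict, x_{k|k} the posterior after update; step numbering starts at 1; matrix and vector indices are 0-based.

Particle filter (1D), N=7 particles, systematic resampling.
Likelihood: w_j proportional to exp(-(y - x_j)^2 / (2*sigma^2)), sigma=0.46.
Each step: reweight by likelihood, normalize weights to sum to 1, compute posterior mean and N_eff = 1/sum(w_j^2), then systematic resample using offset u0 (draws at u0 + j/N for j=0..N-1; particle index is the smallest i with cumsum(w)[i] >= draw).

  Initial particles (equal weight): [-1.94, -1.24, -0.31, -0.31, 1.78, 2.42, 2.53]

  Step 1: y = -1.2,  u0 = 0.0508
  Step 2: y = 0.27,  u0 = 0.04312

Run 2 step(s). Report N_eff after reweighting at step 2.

step 1: w=[0.1737, 0.6313, 0.0975, 0.0975, 0.0000, 0.0000, 0.0000]  mean=-1.1803  Neff=2.2337  idx=[0, 1, 1, 1, 1, 1, 3]
step 2: w=[0.0000, 0.0096, 0.0096, 0.0096, 0.0096, 0.0096, 0.9518]  mean=-0.3548  Neff=1.1033  idx=[5, 6, 6, 6, 6, 6, 6]

N_eff = 1.1033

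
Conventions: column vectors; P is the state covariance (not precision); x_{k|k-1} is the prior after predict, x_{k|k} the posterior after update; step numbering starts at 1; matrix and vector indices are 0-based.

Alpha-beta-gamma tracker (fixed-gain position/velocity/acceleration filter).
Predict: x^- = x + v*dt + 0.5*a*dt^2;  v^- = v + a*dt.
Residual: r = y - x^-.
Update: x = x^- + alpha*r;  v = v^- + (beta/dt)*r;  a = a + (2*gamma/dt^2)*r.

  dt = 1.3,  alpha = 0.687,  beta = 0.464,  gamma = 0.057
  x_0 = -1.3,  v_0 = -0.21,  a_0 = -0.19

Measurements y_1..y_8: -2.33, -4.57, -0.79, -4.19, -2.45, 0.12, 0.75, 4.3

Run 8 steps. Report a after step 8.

step 1: x_pred=-1.7335  r=-0.5965  x^+=-2.1433  v^+=-0.6699  a^+=-0.2302
step 2: x_pred=-3.2087  r=-1.3613  x^+=-4.1439  v^+=-1.4551  a^+=-0.3221
step 3: x_pred=-6.3076  r=5.5176  x^+=-2.5170  v^+=0.0956  a^+=0.0501
step 4: x_pred=-2.3503  r=-1.8397  x^+=-3.6142  v^+=-0.4958  a^+=-0.0740
step 5: x_pred=-4.3212  r=1.8712  x^+=-3.0357  v^+=0.0759  a^+=0.0523
step 6: x_pred=-2.8928  r=3.0128  x^+=-0.8230  v^+=1.2192  a^+=0.2555
step 7: x_pred=0.9779  r=-0.2279  x^+=0.8213  v^+=1.4700  a^+=0.2401
step 8: x_pred=2.9353  r=1.3647  x^+=3.8728  v^+=2.2693  a^+=0.3322

a_post = 0.3322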